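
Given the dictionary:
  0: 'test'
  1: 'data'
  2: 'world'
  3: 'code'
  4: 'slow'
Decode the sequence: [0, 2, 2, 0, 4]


Look up each index in the dictionary:
  0 -> 'test'
  2 -> 'world'
  2 -> 'world'
  0 -> 'test'
  4 -> 'slow'

Decoded: "test world world test slow"


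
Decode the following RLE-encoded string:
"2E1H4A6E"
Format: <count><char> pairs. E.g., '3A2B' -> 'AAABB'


Expanding each <count><char> pair:
  2E -> 'EE'
  1H -> 'H'
  4A -> 'AAAA'
  6E -> 'EEEEEE'

Decoded = EEHAAAAEEEEEE


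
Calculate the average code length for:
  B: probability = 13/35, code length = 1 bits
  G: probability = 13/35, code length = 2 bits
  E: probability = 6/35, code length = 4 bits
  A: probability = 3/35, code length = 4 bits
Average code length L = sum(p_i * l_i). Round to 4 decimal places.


Weighted contributions p_i * l_i:
  B: (13/35) * 1 = 13/35
  G: (13/35) * 2 = 26/35
  E: (6/35) * 4 = 24/35
  A: (3/35) * 4 = 12/35
Sum = (13 + 26 + 24 + 12)/35 = 75/35

L = 75/35 = 2.1429 bits/symbol


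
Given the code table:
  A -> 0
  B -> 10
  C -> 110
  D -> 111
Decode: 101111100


Decoding:
10 -> B
111 -> D
110 -> C
0 -> A


Result: BDCA


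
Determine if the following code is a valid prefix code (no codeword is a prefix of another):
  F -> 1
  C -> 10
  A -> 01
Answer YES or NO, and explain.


Checking each pair (does one codeword prefix another?):
  F='1' vs C='10': prefix -- VIOLATION

NO -- this is NOT a valid prefix code. F (1) is a prefix of C (10).


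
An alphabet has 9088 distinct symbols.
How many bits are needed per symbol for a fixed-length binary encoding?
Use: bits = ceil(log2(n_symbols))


log2(9088) = 13.1497
Bracket: 2^13 = 8192 < 9088 <= 2^14 = 16384
So ceil(log2(9088)) = 14

bits = ceil(log2(9088)) = ceil(13.1497) = 14 bits


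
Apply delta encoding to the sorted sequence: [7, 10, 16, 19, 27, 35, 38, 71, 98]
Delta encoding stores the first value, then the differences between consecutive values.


First value: 7
Deltas:
  10 - 7 = 3
  16 - 10 = 6
  19 - 16 = 3
  27 - 19 = 8
  35 - 27 = 8
  38 - 35 = 3
  71 - 38 = 33
  98 - 71 = 27


Delta encoded: [7, 3, 6, 3, 8, 8, 3, 33, 27]


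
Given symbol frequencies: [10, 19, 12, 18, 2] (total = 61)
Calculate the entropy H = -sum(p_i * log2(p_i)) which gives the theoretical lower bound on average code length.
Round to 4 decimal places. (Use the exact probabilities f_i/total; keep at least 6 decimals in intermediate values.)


Per-symbol terms -p_i * log2(p_i) with p_i = f_i/61:
  p = 10/61 = 0.163934: log2(p) = -2.608809, -p*log2(p) = 0.427674
  p = 19/61 = 0.311475: log2(p) = -1.682810, -p*log2(p) = 0.524154
  p = 12/61 = 0.196721: log2(p) = -2.345775, -p*log2(p) = 0.461464
  p = 18/61 = 0.295082: log2(p) = -1.760812, -p*log2(p) = 0.519584
  p = 2/61 = 0.032787: log2(p) = -4.930737, -p*log2(p) = 0.161664
H = 0.427674 + 0.524154 + 0.461464 + 0.519584 + 0.161664 = 2.094540

H = 2.0945 bits/symbol


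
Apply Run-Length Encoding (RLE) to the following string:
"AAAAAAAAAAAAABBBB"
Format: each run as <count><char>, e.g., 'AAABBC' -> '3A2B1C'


Scanning runs left to right:
  i=0: run of 'A' x 13 -> '13A'
  i=13: run of 'B' x 4 -> '4B'

RLE = 13A4B


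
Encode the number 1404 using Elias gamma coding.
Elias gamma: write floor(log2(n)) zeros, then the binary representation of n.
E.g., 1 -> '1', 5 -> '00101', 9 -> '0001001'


num_bits = floor(log2(1404)) + 1 = 11
leading_zeros = num_bits - 1 = 10
binary(1404) = 10101111100

Elias gamma(1404) = '0000000000' + '10101111100' = 000000000010101111100 (21 bits)


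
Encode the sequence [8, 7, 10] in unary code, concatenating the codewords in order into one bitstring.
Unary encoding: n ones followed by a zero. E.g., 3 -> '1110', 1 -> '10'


Encode each number as n ones followed by a terminating 0:
  8 -> 111111110 (9 bits)
  7 -> 11111110 (8 bits)
  10 -> 11111111110 (11 bits)
Total length = 9 + 8 + 11 = 28 bits.

Unary([8, 7, 10]) = 1111111101111111011111111110 (28 bits)


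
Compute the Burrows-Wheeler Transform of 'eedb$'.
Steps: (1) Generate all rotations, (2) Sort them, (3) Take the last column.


Rotations (sorted):
  0: $eedb -> last char: b
  1: b$eed -> last char: d
  2: db$ee -> last char: e
  3: edb$e -> last char: e
  4: eedb$ -> last char: $


BWT = bdee$


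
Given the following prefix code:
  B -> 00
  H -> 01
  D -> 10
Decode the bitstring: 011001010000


Decoding step by step:
Bits 01 -> H
Bits 10 -> D
Bits 01 -> H
Bits 01 -> H
Bits 00 -> B
Bits 00 -> B


Decoded message: HDHHBB


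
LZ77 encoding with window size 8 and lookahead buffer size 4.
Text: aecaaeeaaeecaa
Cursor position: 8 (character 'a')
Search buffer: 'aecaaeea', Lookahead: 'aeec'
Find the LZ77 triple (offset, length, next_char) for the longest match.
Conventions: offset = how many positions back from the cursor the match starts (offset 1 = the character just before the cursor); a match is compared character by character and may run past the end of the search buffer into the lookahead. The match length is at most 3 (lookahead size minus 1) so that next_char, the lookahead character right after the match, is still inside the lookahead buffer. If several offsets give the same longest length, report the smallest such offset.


Try each offset into the search buffer:
  offset=1 (pos 7, char 'a'): match length 1
  offset=2 (pos 6, char 'e'): match length 0
  offset=3 (pos 5, char 'e'): match length 0
  offset=4 (pos 4, char 'a'): match length 3
  offset=5 (pos 3, char 'a'): match length 1
  offset=6 (pos 2, char 'c'): match length 0
  offset=7 (pos 1, char 'e'): match length 0
  offset=8 (pos 0, char 'a'): match length 2
Longest match has length 3 at offset 4.
next_char = character at position 8 + 3 = 11 -> 'c'

Best match: offset=4, length=3 (matching 'aee' starting at position 4)
LZ77 triple: (4, 3, 'c')


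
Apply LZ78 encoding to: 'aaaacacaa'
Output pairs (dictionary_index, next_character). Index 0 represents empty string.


LZ78 encoding steps:
Dictionary: {0: ''}
Step 1: w='' (idx 0), next='a' -> output (0, 'a'), add 'a' as idx 1
Step 2: w='a' (idx 1), next='a' -> output (1, 'a'), add 'aa' as idx 2
Step 3: w='a' (idx 1), next='c' -> output (1, 'c'), add 'ac' as idx 3
Step 4: w='ac' (idx 3), next='a' -> output (3, 'a'), add 'aca' as idx 4
Step 5: w='a' (idx 1), end of input -> output (1, '')


Encoded: [(0, 'a'), (1, 'a'), (1, 'c'), (3, 'a'), (1, '')]


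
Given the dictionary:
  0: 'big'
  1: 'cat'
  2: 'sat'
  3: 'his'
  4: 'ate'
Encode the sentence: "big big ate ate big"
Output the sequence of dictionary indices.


Look up each word in the dictionary:
  'big' -> 0
  'big' -> 0
  'ate' -> 4
  'ate' -> 4
  'big' -> 0

Encoded: [0, 0, 4, 4, 0]


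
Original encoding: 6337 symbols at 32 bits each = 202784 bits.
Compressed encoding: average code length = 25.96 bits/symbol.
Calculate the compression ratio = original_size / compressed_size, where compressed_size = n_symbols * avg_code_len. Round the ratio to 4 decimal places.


original_size = n_symbols * orig_bits = 6337 * 32 = 202784 bits
compressed_size = n_symbols * avg_code_len = 6337 * 25.96 = 164508.52 bits
ratio = original_size / compressed_size = 202784 / 164508.52 = 1.2327

Compression ratio = 1.2327


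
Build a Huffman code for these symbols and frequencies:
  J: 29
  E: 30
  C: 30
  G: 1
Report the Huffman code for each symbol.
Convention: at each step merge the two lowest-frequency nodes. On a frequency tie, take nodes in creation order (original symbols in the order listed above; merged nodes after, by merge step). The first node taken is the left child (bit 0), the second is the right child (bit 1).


Huffman tree construction:
Step 1: Merge G(1) + J(29) = 30
Step 2: Merge E(30) + C(30) = 60
Step 3: Merge (G+J)(30) + (E+C)(60) = 90
Read each symbol's code off the tree from the root (left child = 0, right child = 1).

Codes:
  J: 01 (length 2)
  E: 10 (length 2)
  C: 11 (length 2)
  G: 00 (length 2)
Average code length: 180/90 = 2.0000 bits/symbol


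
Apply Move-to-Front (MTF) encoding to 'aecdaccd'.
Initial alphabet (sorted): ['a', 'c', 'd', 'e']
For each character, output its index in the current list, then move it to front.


MTF encoding:
'a': index 0 in ['a', 'c', 'd', 'e'] -> ['a', 'c', 'd', 'e']
'e': index 3 in ['a', 'c', 'd', 'e'] -> ['e', 'a', 'c', 'd']
'c': index 2 in ['e', 'a', 'c', 'd'] -> ['c', 'e', 'a', 'd']
'd': index 3 in ['c', 'e', 'a', 'd'] -> ['d', 'c', 'e', 'a']
'a': index 3 in ['d', 'c', 'e', 'a'] -> ['a', 'd', 'c', 'e']
'c': index 2 in ['a', 'd', 'c', 'e'] -> ['c', 'a', 'd', 'e']
'c': index 0 in ['c', 'a', 'd', 'e'] -> ['c', 'a', 'd', 'e']
'd': index 2 in ['c', 'a', 'd', 'e'] -> ['d', 'c', 'a', 'e']


Output: [0, 3, 2, 3, 3, 2, 0, 2]


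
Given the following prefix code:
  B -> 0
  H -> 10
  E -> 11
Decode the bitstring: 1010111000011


Decoding step by step:
Bits 10 -> H
Bits 10 -> H
Bits 11 -> E
Bits 10 -> H
Bits 0 -> B
Bits 0 -> B
Bits 0 -> B
Bits 11 -> E


Decoded message: HHEHBBBE


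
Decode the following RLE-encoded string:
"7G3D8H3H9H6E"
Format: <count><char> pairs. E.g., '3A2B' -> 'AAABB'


Expanding each <count><char> pair:
  7G -> 'GGGGGGG'
  3D -> 'DDD'
  8H -> 'HHHHHHHH'
  3H -> 'HHH'
  9H -> 'HHHHHHHHH'
  6E -> 'EEEEEE'

Decoded = GGGGGGGDDDHHHHHHHHHHHHHHHHHHHHEEEEEE


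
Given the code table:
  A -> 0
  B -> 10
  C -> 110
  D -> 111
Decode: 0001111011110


Decoding:
0 -> A
0 -> A
0 -> A
111 -> D
10 -> B
111 -> D
10 -> B


Result: AAADBDB


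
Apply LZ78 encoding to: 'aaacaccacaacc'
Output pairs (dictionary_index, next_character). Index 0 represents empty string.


LZ78 encoding steps:
Dictionary: {0: ''}
Step 1: w='' (idx 0), next='a' -> output (0, 'a'), add 'a' as idx 1
Step 2: w='a' (idx 1), next='a' -> output (1, 'a'), add 'aa' as idx 2
Step 3: w='' (idx 0), next='c' -> output (0, 'c'), add 'c' as idx 3
Step 4: w='a' (idx 1), next='c' -> output (1, 'c'), add 'ac' as idx 4
Step 5: w='c' (idx 3), next='a' -> output (3, 'a'), add 'ca' as idx 5
Step 6: w='ca' (idx 5), next='a' -> output (5, 'a'), add 'caa' as idx 6
Step 7: w='c' (idx 3), next='c' -> output (3, 'c'), add 'cc' as idx 7


Encoded: [(0, 'a'), (1, 'a'), (0, 'c'), (1, 'c'), (3, 'a'), (5, 'a'), (3, 'c')]


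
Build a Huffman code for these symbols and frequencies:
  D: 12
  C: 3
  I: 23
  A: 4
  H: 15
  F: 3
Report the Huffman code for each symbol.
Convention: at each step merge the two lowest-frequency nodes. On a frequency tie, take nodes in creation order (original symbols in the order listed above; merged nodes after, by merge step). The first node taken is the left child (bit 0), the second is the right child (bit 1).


Huffman tree construction:
Step 1: Merge C(3) + F(3) = 6
Step 2: Merge A(4) + (C+F)(6) = 10
Step 3: Merge (A+(C+F))(10) + D(12) = 22
Step 4: Merge H(15) + ((A+(C+F))+D)(22) = 37
Step 5: Merge I(23) + (H+((A+(C+F))+D))(37) = 60
Read each symbol's code off the tree from the root (left child = 0, right child = 1).

Codes:
  D: 111 (length 3)
  C: 11010 (length 5)
  I: 0 (length 1)
  A: 1100 (length 4)
  H: 10 (length 2)
  F: 11011 (length 5)
Average code length: 135/60 = 2.2500 bits/symbol


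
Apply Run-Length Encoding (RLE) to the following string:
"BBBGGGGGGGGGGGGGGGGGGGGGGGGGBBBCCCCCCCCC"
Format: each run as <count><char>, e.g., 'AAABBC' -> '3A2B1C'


Scanning runs left to right:
  i=0: run of 'B' x 3 -> '3B'
  i=3: run of 'G' x 25 -> '25G'
  i=28: run of 'B' x 3 -> '3B'
  i=31: run of 'C' x 9 -> '9C'

RLE = 3B25G3B9C


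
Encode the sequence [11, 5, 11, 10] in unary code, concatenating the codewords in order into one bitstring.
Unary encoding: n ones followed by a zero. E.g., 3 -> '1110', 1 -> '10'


Encode each number as n ones followed by a terminating 0:
  11 -> 111111111110 (12 bits)
  5 -> 111110 (6 bits)
  11 -> 111111111110 (12 bits)
  10 -> 11111111110 (11 bits)
Total length = 12 + 6 + 12 + 11 = 41 bits.

Unary([11, 5, 11, 10]) = 11111111111011111011111111111011111111110 (41 bits)


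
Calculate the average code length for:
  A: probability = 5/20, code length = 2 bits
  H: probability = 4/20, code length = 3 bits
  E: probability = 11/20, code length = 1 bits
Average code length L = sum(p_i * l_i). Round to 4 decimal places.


Weighted contributions p_i * l_i:
  A: (5/20) * 2 = 10/20
  H: (4/20) * 3 = 12/20
  E: (11/20) * 1 = 11/20
Sum = (10 + 12 + 11)/20 = 33/20

L = 33/20 = 1.6500 bits/symbol


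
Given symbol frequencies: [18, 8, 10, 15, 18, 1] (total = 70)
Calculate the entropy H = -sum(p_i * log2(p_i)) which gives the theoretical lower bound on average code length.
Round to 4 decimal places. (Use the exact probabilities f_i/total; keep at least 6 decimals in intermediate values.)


Per-symbol terms -p_i * log2(p_i) with p_i = f_i/70:
  p = 18/70 = 0.257143: log2(p) = -1.959358, -p*log2(p) = 0.503835
  p = 8/70 = 0.114286: log2(p) = -3.129283, -p*log2(p) = 0.357632
  p = 10/70 = 0.142857: log2(p) = -2.807355, -p*log2(p) = 0.401051
  p = 15/70 = 0.214286: log2(p) = -2.222392, -p*log2(p) = 0.476227
  p = 18/70 = 0.257143: log2(p) = -1.959358, -p*log2(p) = 0.503835
  p = 1/70 = 0.014286: log2(p) = -6.129283, -p*log2(p) = 0.087561
H = 0.503835 + 0.357632 + 0.401051 + 0.476227 + 0.503835 + 0.087561 = 2.330141

H = 2.3301 bits/symbol


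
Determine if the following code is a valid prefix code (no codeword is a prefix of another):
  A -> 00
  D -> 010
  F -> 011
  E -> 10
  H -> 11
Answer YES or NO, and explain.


Checking each pair (does one codeword prefix another?):
  A='00' vs D='010': no prefix
  A='00' vs F='011': no prefix
  A='00' vs E='10': no prefix
  A='00' vs H='11': no prefix
  D='010' vs A='00': no prefix
  D='010' vs F='011': no prefix
  D='010' vs E='10': no prefix
  D='010' vs H='11': no prefix
  F='011' vs A='00': no prefix
  F='011' vs D='010': no prefix
  F='011' vs E='10': no prefix
  F='011' vs H='11': no prefix
  E='10' vs A='00': no prefix
  E='10' vs D='010': no prefix
  E='10' vs F='011': no prefix
  E='10' vs H='11': no prefix
  H='11' vs A='00': no prefix
  H='11' vs D='010': no prefix
  H='11' vs F='011': no prefix
  H='11' vs E='10': no prefix
No violation found over all pairs.

YES -- this is a valid prefix code. No codeword is a prefix of any other codeword.


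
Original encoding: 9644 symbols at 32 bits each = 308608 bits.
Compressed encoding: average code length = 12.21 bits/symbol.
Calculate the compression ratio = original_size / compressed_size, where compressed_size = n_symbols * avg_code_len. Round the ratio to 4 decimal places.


original_size = n_symbols * orig_bits = 9644 * 32 = 308608 bits
compressed_size = n_symbols * avg_code_len = 9644 * 12.21 = 117753.24 bits
ratio = original_size / compressed_size = 308608 / 117753.24 = 2.6208

Compression ratio = 2.6208


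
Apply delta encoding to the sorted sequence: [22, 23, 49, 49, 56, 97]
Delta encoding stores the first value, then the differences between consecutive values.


First value: 22
Deltas:
  23 - 22 = 1
  49 - 23 = 26
  49 - 49 = 0
  56 - 49 = 7
  97 - 56 = 41


Delta encoded: [22, 1, 26, 0, 7, 41]


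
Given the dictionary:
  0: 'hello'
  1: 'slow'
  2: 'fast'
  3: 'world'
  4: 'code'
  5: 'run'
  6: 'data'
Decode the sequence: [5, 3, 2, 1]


Look up each index in the dictionary:
  5 -> 'run'
  3 -> 'world'
  2 -> 'fast'
  1 -> 'slow'

Decoded: "run world fast slow"


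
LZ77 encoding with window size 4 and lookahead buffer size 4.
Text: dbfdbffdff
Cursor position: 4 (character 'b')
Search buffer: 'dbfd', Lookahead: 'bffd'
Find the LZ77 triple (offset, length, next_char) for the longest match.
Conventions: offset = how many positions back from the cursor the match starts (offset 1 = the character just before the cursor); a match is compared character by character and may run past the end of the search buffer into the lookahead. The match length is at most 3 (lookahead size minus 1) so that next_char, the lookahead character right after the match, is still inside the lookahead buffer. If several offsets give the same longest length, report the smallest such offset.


Try each offset into the search buffer:
  offset=1 (pos 3, char 'd'): match length 0
  offset=2 (pos 2, char 'f'): match length 0
  offset=3 (pos 1, char 'b'): match length 2
  offset=4 (pos 0, char 'd'): match length 0
Longest match has length 2 at offset 3.
next_char = character at position 4 + 2 = 6 -> 'f'

Best match: offset=3, length=2 (matching 'bf' starting at position 1)
LZ77 triple: (3, 2, 'f')


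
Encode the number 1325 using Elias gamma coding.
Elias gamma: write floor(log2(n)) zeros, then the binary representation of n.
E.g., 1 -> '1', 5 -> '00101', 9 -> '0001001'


num_bits = floor(log2(1325)) + 1 = 11
leading_zeros = num_bits - 1 = 10
binary(1325) = 10100101101

Elias gamma(1325) = '0000000000' + '10100101101' = 000000000010100101101 (21 bits)


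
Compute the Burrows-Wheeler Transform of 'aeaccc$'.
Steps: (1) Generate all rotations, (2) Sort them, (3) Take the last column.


Rotations (sorted):
  0: $aeaccc -> last char: c
  1: accc$ae -> last char: e
  2: aeaccc$ -> last char: $
  3: c$aeacc -> last char: c
  4: cc$aeac -> last char: c
  5: ccc$aea -> last char: a
  6: eaccc$a -> last char: a


BWT = ce$ccaa


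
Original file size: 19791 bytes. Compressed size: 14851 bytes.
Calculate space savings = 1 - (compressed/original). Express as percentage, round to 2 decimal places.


ratio = compressed/original = 14851/19791 = 0.750392
savings = 1 - ratio = 1 - 0.750392 = 0.249608
as a percentage: 0.249608 * 100 = 24.96%

Space savings = 1 - 14851/19791 = 24.96%


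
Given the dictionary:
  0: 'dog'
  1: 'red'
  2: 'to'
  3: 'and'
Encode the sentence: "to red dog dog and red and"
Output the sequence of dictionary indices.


Look up each word in the dictionary:
  'to' -> 2
  'red' -> 1
  'dog' -> 0
  'dog' -> 0
  'and' -> 3
  'red' -> 1
  'and' -> 3

Encoded: [2, 1, 0, 0, 3, 1, 3]


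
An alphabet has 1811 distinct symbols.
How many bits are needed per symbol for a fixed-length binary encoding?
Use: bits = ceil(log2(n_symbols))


log2(1811) = 10.8226
Bracket: 2^10 = 1024 < 1811 <= 2^11 = 2048
So ceil(log2(1811)) = 11

bits = ceil(log2(1811)) = ceil(10.8226) = 11 bits


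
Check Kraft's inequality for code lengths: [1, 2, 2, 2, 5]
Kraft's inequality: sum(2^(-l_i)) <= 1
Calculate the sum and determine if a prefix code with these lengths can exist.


Sum = 2^(-1) + 2^(-2) + 2^(-2) + 2^(-2) + 2^(-5)
    = 0.5 + 0.25 + 0.25 + 0.25 + 0.03125
    = 41/32 = 1.28125
Since 1.28125 > 1, Kraft's inequality is NOT satisfied.
A prefix code with these lengths CANNOT exist.

Kraft sum = 1.28125. Not satisfied.


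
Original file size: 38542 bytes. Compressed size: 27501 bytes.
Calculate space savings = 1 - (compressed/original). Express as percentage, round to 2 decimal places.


ratio = compressed/original = 27501/38542 = 0.713533
savings = 1 - ratio = 1 - 0.713533 = 0.286467
as a percentage: 0.286467 * 100 = 28.65%

Space savings = 1 - 27501/38542 = 28.65%


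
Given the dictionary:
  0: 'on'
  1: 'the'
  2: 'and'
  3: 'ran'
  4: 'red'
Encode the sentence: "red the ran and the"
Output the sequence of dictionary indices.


Look up each word in the dictionary:
  'red' -> 4
  'the' -> 1
  'ran' -> 3
  'and' -> 2
  'the' -> 1

Encoded: [4, 1, 3, 2, 1]


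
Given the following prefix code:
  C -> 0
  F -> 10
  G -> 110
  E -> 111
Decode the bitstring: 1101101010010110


Decoding step by step:
Bits 110 -> G
Bits 110 -> G
Bits 10 -> F
Bits 10 -> F
Bits 0 -> C
Bits 10 -> F
Bits 110 -> G


Decoded message: GGFFCFG


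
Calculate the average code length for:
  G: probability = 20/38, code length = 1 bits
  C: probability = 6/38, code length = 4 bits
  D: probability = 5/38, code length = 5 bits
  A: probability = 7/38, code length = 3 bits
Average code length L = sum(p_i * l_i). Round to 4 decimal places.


Weighted contributions p_i * l_i:
  G: (20/38) * 1 = 20/38
  C: (6/38) * 4 = 24/38
  D: (5/38) * 5 = 25/38
  A: (7/38) * 3 = 21/38
Sum = (20 + 24 + 25 + 21)/38 = 90/38

L = 90/38 = 2.3684 bits/symbol


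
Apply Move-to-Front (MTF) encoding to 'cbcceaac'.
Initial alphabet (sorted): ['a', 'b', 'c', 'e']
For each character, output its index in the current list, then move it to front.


MTF encoding:
'c': index 2 in ['a', 'b', 'c', 'e'] -> ['c', 'a', 'b', 'e']
'b': index 2 in ['c', 'a', 'b', 'e'] -> ['b', 'c', 'a', 'e']
'c': index 1 in ['b', 'c', 'a', 'e'] -> ['c', 'b', 'a', 'e']
'c': index 0 in ['c', 'b', 'a', 'e'] -> ['c', 'b', 'a', 'e']
'e': index 3 in ['c', 'b', 'a', 'e'] -> ['e', 'c', 'b', 'a']
'a': index 3 in ['e', 'c', 'b', 'a'] -> ['a', 'e', 'c', 'b']
'a': index 0 in ['a', 'e', 'c', 'b'] -> ['a', 'e', 'c', 'b']
'c': index 2 in ['a', 'e', 'c', 'b'] -> ['c', 'a', 'e', 'b']


Output: [2, 2, 1, 0, 3, 3, 0, 2]


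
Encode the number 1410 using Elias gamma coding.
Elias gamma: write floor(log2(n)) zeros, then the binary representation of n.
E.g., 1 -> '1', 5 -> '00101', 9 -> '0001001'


num_bits = floor(log2(1410)) + 1 = 11
leading_zeros = num_bits - 1 = 10
binary(1410) = 10110000010

Elias gamma(1410) = '0000000000' + '10110000010' = 000000000010110000010 (21 bits)


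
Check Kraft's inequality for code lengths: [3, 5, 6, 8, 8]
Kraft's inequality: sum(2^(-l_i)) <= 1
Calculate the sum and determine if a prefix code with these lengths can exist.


Sum = 2^(-3) + 2^(-5) + 2^(-6) + 2^(-8) + 2^(-8)
    = 0.125 + 0.03125 + 0.015625 + 0.00390625 + 0.00390625
    = 46/256 = 0.1796875
Since 0.1796875 <= 1, Kraft's inequality IS satisfied.
A prefix code with these lengths CAN exist.

Kraft sum = 0.1796875. Satisfied.


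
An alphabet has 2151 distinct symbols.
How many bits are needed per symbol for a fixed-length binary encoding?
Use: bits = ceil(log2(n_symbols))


log2(2151) = 11.0708
Bracket: 2^11 = 2048 < 2151 <= 2^12 = 4096
So ceil(log2(2151)) = 12

bits = ceil(log2(2151)) = ceil(11.0708) = 12 bits


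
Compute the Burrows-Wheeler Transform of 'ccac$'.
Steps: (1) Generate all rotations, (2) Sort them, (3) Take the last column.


Rotations (sorted):
  0: $ccac -> last char: c
  1: ac$cc -> last char: c
  2: c$cca -> last char: a
  3: cac$c -> last char: c
  4: ccac$ -> last char: $


BWT = ccac$


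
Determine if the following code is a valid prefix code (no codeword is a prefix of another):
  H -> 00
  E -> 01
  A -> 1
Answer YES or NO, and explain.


Checking each pair (does one codeword prefix another?):
  H='00' vs E='01': no prefix
  H='00' vs A='1': no prefix
  E='01' vs H='00': no prefix
  E='01' vs A='1': no prefix
  A='1' vs H='00': no prefix
  A='1' vs E='01': no prefix
No violation found over all pairs.

YES -- this is a valid prefix code. No codeword is a prefix of any other codeword.


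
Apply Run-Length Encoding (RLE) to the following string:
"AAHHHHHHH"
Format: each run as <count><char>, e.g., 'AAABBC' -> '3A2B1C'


Scanning runs left to right:
  i=0: run of 'A' x 2 -> '2A'
  i=2: run of 'H' x 7 -> '7H'

RLE = 2A7H


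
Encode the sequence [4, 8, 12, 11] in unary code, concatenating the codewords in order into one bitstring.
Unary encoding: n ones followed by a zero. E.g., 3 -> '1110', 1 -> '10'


Encode each number as n ones followed by a terminating 0:
  4 -> 11110 (5 bits)
  8 -> 111111110 (9 bits)
  12 -> 1111111111110 (13 bits)
  11 -> 111111111110 (12 bits)
Total length = 5 + 9 + 13 + 12 = 39 bits.

Unary([4, 8, 12, 11]) = 111101111111101111111111110111111111110 (39 bits)


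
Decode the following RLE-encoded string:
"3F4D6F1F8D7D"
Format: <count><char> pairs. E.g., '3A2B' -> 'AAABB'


Expanding each <count><char> pair:
  3F -> 'FFF'
  4D -> 'DDDD'
  6F -> 'FFFFFF'
  1F -> 'F'
  8D -> 'DDDDDDDD'
  7D -> 'DDDDDDD'

Decoded = FFFDDDDFFFFFFFDDDDDDDDDDDDDDD


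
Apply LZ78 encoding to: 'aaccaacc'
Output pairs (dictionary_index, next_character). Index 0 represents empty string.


LZ78 encoding steps:
Dictionary: {0: ''}
Step 1: w='' (idx 0), next='a' -> output (0, 'a'), add 'a' as idx 1
Step 2: w='a' (idx 1), next='c' -> output (1, 'c'), add 'ac' as idx 2
Step 3: w='' (idx 0), next='c' -> output (0, 'c'), add 'c' as idx 3
Step 4: w='a' (idx 1), next='a' -> output (1, 'a'), add 'aa' as idx 4
Step 5: w='c' (idx 3), next='c' -> output (3, 'c'), add 'cc' as idx 5


Encoded: [(0, 'a'), (1, 'c'), (0, 'c'), (1, 'a'), (3, 'c')]


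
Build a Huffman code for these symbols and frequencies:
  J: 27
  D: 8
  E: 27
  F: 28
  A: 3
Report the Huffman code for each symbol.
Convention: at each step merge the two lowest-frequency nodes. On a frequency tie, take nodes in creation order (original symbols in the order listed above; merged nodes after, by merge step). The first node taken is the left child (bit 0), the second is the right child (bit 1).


Huffman tree construction:
Step 1: Merge A(3) + D(8) = 11
Step 2: Merge (A+D)(11) + J(27) = 38
Step 3: Merge E(27) + F(28) = 55
Step 4: Merge ((A+D)+J)(38) + (E+F)(55) = 93
Read each symbol's code off the tree from the root (left child = 0, right child = 1).

Codes:
  J: 01 (length 2)
  D: 001 (length 3)
  E: 10 (length 2)
  F: 11 (length 2)
  A: 000 (length 3)
Average code length: 197/93 = 2.1183 bits/symbol


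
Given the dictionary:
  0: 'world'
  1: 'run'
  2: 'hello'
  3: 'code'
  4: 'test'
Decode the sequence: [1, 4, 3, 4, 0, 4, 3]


Look up each index in the dictionary:
  1 -> 'run'
  4 -> 'test'
  3 -> 'code'
  4 -> 'test'
  0 -> 'world'
  4 -> 'test'
  3 -> 'code'

Decoded: "run test code test world test code"


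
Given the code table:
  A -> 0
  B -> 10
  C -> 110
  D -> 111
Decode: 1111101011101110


Decoding:
111 -> D
110 -> C
10 -> B
111 -> D
0 -> A
111 -> D
0 -> A


Result: DCBDADA


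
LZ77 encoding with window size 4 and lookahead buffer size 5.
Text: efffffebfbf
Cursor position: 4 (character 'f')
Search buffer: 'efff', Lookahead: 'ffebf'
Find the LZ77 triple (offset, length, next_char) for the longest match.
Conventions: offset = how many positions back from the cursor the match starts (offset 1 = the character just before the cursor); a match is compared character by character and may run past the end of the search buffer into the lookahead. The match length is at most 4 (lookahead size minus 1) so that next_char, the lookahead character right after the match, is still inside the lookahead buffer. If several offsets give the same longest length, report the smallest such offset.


Try each offset into the search buffer:
  offset=1 (pos 3, char 'f'): match length 2
  offset=2 (pos 2, char 'f'): match length 2
  offset=3 (pos 1, char 'f'): match length 2
  offset=4 (pos 0, char 'e'): match length 0
Longest match has length 2, found at offsets 1, 2, 3; take the smallest, offset 1.
next_char = character at position 4 + 2 = 6 -> 'e'

Best match: offset=1, length=2 (matching 'ff' starting at position 3)
LZ77 triple: (1, 2, 'e')


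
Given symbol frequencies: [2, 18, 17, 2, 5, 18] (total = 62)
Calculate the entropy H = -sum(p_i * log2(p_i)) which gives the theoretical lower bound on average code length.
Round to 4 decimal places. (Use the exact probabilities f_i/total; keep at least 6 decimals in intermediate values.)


Per-symbol terms -p_i * log2(p_i) with p_i = f_i/62:
  p = 2/62 = 0.032258: log2(p) = -4.954196, -p*log2(p) = 0.159813
  p = 18/62 = 0.290323: log2(p) = -1.784271, -p*log2(p) = 0.518014
  p = 17/62 = 0.274194: log2(p) = -1.866733, -p*log2(p) = 0.511846
  p = 2/62 = 0.032258: log2(p) = -4.954196, -p*log2(p) = 0.159813
  p = 5/62 = 0.080645: log2(p) = -3.632268, -p*log2(p) = 0.292925
  p = 18/62 = 0.290323: log2(p) = -1.784271, -p*log2(p) = 0.518014
H = 0.159813 + 0.518014 + 0.511846 + 0.159813 + 0.292925 + 0.518014 = 2.160425

H = 2.1604 bits/symbol


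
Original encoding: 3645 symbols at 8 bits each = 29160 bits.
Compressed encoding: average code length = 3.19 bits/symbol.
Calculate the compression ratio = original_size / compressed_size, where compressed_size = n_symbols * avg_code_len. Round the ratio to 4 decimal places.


original_size = n_symbols * orig_bits = 3645 * 8 = 29160 bits
compressed_size = n_symbols * avg_code_len = 3645 * 3.19 = 11627.55 bits
ratio = original_size / compressed_size = 29160 / 11627.55 = 2.5078

Compression ratio = 2.5078


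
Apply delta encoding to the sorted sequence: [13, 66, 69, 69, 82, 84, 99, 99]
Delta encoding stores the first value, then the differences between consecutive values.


First value: 13
Deltas:
  66 - 13 = 53
  69 - 66 = 3
  69 - 69 = 0
  82 - 69 = 13
  84 - 82 = 2
  99 - 84 = 15
  99 - 99 = 0


Delta encoded: [13, 53, 3, 0, 13, 2, 15, 0]


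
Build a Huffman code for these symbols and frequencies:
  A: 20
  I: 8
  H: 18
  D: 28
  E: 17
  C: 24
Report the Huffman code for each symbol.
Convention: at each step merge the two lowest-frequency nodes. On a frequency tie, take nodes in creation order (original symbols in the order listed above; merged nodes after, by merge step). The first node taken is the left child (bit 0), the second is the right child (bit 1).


Huffman tree construction:
Step 1: Merge I(8) + E(17) = 25
Step 2: Merge H(18) + A(20) = 38
Step 3: Merge C(24) + (I+E)(25) = 49
Step 4: Merge D(28) + (H+A)(38) = 66
Step 5: Merge (C+(I+E))(49) + (D+(H+A))(66) = 115
Read each symbol's code off the tree from the root (left child = 0, right child = 1).

Codes:
  A: 111 (length 3)
  I: 010 (length 3)
  H: 110 (length 3)
  D: 10 (length 2)
  E: 011 (length 3)
  C: 00 (length 2)
Average code length: 293/115 = 2.5478 bits/symbol


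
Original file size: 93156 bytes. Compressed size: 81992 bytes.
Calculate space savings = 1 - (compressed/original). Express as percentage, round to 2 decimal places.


ratio = compressed/original = 81992/93156 = 0.880158
savings = 1 - ratio = 1 - 0.880158 = 0.119842
as a percentage: 0.119842 * 100 = 11.98%

Space savings = 1 - 81992/93156 = 11.98%


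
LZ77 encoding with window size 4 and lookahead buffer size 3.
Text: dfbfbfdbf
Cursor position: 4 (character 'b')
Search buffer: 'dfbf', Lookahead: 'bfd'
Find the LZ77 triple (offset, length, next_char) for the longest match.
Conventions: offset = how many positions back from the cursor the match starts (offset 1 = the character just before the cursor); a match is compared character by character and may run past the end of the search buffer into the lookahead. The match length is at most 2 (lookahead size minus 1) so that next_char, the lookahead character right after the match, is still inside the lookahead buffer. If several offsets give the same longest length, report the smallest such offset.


Try each offset into the search buffer:
  offset=1 (pos 3, char 'f'): match length 0
  offset=2 (pos 2, char 'b'): match length 2
  offset=3 (pos 1, char 'f'): match length 0
  offset=4 (pos 0, char 'd'): match length 0
Longest match has length 2 at offset 2.
next_char = character at position 4 + 2 = 6 -> 'd'

Best match: offset=2, length=2 (matching 'bf' starting at position 2)
LZ77 triple: (2, 2, 'd')


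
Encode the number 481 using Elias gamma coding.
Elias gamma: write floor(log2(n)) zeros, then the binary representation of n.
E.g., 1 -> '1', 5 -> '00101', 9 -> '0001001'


num_bits = floor(log2(481)) + 1 = 9
leading_zeros = num_bits - 1 = 8
binary(481) = 111100001

Elias gamma(481) = '00000000' + '111100001' = 00000000111100001 (17 bits)


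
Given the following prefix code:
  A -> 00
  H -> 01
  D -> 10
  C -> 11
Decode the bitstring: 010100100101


Decoding step by step:
Bits 01 -> H
Bits 01 -> H
Bits 00 -> A
Bits 10 -> D
Bits 01 -> H
Bits 01 -> H


Decoded message: HHADHH


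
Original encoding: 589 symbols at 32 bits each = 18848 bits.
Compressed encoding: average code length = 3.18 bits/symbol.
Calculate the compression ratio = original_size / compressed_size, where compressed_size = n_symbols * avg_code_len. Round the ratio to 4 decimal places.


original_size = n_symbols * orig_bits = 589 * 32 = 18848 bits
compressed_size = n_symbols * avg_code_len = 589 * 3.18 = 1873.02 bits
ratio = original_size / compressed_size = 18848 / 1873.02 = 10.0629

Compression ratio = 10.0629


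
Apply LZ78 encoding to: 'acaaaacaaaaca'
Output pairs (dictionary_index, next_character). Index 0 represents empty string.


LZ78 encoding steps:
Dictionary: {0: ''}
Step 1: w='' (idx 0), next='a' -> output (0, 'a'), add 'a' as idx 1
Step 2: w='' (idx 0), next='c' -> output (0, 'c'), add 'c' as idx 2
Step 3: w='a' (idx 1), next='a' -> output (1, 'a'), add 'aa' as idx 3
Step 4: w='aa' (idx 3), next='c' -> output (3, 'c'), add 'aac' as idx 4
Step 5: w='aa' (idx 3), next='a' -> output (3, 'a'), add 'aaa' as idx 5
Step 6: w='a' (idx 1), next='c' -> output (1, 'c'), add 'ac' as idx 6
Step 7: w='a' (idx 1), end of input -> output (1, '')


Encoded: [(0, 'a'), (0, 'c'), (1, 'a'), (3, 'c'), (3, 'a'), (1, 'c'), (1, '')]


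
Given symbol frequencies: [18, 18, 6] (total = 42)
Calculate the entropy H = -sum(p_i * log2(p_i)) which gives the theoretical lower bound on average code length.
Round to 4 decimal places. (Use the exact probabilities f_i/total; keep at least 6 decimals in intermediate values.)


Per-symbol terms -p_i * log2(p_i) with p_i = f_i/42:
  p = 18/42 = 0.428571: log2(p) = -1.222392, -p*log2(p) = 0.523882
  p = 18/42 = 0.428571: log2(p) = -1.222392, -p*log2(p) = 0.523882
  p = 6/42 = 0.142857: log2(p) = -2.807355, -p*log2(p) = 0.401051
H = 0.523882 + 0.523882 + 0.401051 = 1.448815

H = 1.4488 bits/symbol


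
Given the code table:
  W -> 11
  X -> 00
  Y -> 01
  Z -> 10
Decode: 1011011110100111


Decoding:
10 -> Z
11 -> W
01 -> Y
11 -> W
10 -> Z
10 -> Z
01 -> Y
11 -> W


Result: ZWYWZZYW


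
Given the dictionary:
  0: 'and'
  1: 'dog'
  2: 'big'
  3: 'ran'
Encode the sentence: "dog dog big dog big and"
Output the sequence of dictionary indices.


Look up each word in the dictionary:
  'dog' -> 1
  'dog' -> 1
  'big' -> 2
  'dog' -> 1
  'big' -> 2
  'and' -> 0

Encoded: [1, 1, 2, 1, 2, 0]


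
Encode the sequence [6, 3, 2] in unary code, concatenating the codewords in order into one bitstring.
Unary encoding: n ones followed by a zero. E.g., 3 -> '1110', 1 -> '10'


Encode each number as n ones followed by a terminating 0:
  6 -> 1111110 (7 bits)
  3 -> 1110 (4 bits)
  2 -> 110 (3 bits)
Total length = 7 + 4 + 3 = 14 bits.

Unary([6, 3, 2]) = 11111101110110 (14 bits)


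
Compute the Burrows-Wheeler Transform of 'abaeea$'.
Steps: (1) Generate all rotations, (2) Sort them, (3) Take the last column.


Rotations (sorted):
  0: $abaeea -> last char: a
  1: a$abaee -> last char: e
  2: abaeea$ -> last char: $
  3: aeea$ab -> last char: b
  4: baeea$a -> last char: a
  5: ea$abae -> last char: e
  6: eea$aba -> last char: a


BWT = ae$baea


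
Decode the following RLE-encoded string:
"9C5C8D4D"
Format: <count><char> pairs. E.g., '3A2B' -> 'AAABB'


Expanding each <count><char> pair:
  9C -> 'CCCCCCCCC'
  5C -> 'CCCCC'
  8D -> 'DDDDDDDD'
  4D -> 'DDDD'

Decoded = CCCCCCCCCCCCCCDDDDDDDDDDDD


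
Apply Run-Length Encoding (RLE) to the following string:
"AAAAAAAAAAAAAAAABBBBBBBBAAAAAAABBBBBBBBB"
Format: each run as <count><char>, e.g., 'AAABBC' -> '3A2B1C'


Scanning runs left to right:
  i=0: run of 'A' x 16 -> '16A'
  i=16: run of 'B' x 8 -> '8B'
  i=24: run of 'A' x 7 -> '7A'
  i=31: run of 'B' x 9 -> '9B'

RLE = 16A8B7A9B


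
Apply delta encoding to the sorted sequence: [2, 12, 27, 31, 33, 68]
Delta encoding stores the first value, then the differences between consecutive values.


First value: 2
Deltas:
  12 - 2 = 10
  27 - 12 = 15
  31 - 27 = 4
  33 - 31 = 2
  68 - 33 = 35


Delta encoded: [2, 10, 15, 4, 2, 35]


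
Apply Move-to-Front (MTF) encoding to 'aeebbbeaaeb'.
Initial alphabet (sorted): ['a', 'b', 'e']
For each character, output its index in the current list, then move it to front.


MTF encoding:
'a': index 0 in ['a', 'b', 'e'] -> ['a', 'b', 'e']
'e': index 2 in ['a', 'b', 'e'] -> ['e', 'a', 'b']
'e': index 0 in ['e', 'a', 'b'] -> ['e', 'a', 'b']
'b': index 2 in ['e', 'a', 'b'] -> ['b', 'e', 'a']
'b': index 0 in ['b', 'e', 'a'] -> ['b', 'e', 'a']
'b': index 0 in ['b', 'e', 'a'] -> ['b', 'e', 'a']
'e': index 1 in ['b', 'e', 'a'] -> ['e', 'b', 'a']
'a': index 2 in ['e', 'b', 'a'] -> ['a', 'e', 'b']
'a': index 0 in ['a', 'e', 'b'] -> ['a', 'e', 'b']
'e': index 1 in ['a', 'e', 'b'] -> ['e', 'a', 'b']
'b': index 2 in ['e', 'a', 'b'] -> ['b', 'e', 'a']


Output: [0, 2, 0, 2, 0, 0, 1, 2, 0, 1, 2]


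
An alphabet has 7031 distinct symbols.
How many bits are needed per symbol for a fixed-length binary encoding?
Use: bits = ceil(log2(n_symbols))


log2(7031) = 12.7795
Bracket: 2^12 = 4096 < 7031 <= 2^13 = 8192
So ceil(log2(7031)) = 13

bits = ceil(log2(7031)) = ceil(12.7795) = 13 bits


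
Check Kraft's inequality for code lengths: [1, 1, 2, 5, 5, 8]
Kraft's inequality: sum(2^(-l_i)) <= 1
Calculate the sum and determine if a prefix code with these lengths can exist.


Sum = 2^(-1) + 2^(-1) + 2^(-2) + 2^(-5) + 2^(-5) + 2^(-8)
    = 0.5 + 0.5 + 0.25 + 0.03125 + 0.03125 + 0.00390625
    = 337/256 = 1.31640625
Since 1.31640625 > 1, Kraft's inequality is NOT satisfied.
A prefix code with these lengths CANNOT exist.

Kraft sum = 1.31640625. Not satisfied.


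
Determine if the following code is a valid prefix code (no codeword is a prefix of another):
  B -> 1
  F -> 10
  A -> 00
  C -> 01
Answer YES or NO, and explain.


Checking each pair (does one codeword prefix another?):
  B='1' vs F='10': prefix -- VIOLATION

NO -- this is NOT a valid prefix code. B (1) is a prefix of F (10).


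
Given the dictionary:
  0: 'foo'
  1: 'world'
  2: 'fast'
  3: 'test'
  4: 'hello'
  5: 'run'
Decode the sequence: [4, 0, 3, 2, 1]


Look up each index in the dictionary:
  4 -> 'hello'
  0 -> 'foo'
  3 -> 'test'
  2 -> 'fast'
  1 -> 'world'

Decoded: "hello foo test fast world"


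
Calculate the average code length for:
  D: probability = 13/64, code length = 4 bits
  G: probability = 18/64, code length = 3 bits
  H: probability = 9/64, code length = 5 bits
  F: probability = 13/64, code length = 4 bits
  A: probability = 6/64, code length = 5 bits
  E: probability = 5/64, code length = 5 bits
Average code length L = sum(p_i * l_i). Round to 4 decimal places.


Weighted contributions p_i * l_i:
  D: (13/64) * 4 = 52/64
  G: (18/64) * 3 = 54/64
  H: (9/64) * 5 = 45/64
  F: (13/64) * 4 = 52/64
  A: (6/64) * 5 = 30/64
  E: (5/64) * 5 = 25/64
Sum = (52 + 54 + 45 + 52 + 30 + 25)/64 = 258/64

L = 258/64 = 4.0313 bits/symbol


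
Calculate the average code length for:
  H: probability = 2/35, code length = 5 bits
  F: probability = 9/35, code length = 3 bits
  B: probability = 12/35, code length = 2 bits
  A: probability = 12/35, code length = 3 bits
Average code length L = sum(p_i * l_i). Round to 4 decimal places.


Weighted contributions p_i * l_i:
  H: (2/35) * 5 = 10/35
  F: (9/35) * 3 = 27/35
  B: (12/35) * 2 = 24/35
  A: (12/35) * 3 = 36/35
Sum = (10 + 27 + 24 + 36)/35 = 97/35

L = 97/35 = 2.7714 bits/symbol


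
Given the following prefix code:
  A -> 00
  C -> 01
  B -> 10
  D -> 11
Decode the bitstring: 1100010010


Decoding step by step:
Bits 11 -> D
Bits 00 -> A
Bits 01 -> C
Bits 00 -> A
Bits 10 -> B


Decoded message: DACAB


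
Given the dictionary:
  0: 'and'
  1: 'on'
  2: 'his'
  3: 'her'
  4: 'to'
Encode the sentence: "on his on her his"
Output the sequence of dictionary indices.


Look up each word in the dictionary:
  'on' -> 1
  'his' -> 2
  'on' -> 1
  'her' -> 3
  'his' -> 2

Encoded: [1, 2, 1, 3, 2]


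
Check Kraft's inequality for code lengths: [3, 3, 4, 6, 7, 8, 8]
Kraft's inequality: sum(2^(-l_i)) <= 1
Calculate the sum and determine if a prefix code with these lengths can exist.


Sum = 2^(-3) + 2^(-3) + 2^(-4) + 2^(-6) + 2^(-7) + 2^(-8) + 2^(-8)
    = 0.125 + 0.125 + 0.0625 + 0.015625 + 0.0078125 + 0.00390625 + 0.00390625
    = 88/256 = 0.34375
Since 0.34375 <= 1, Kraft's inequality IS satisfied.
A prefix code with these lengths CAN exist.

Kraft sum = 0.34375. Satisfied.


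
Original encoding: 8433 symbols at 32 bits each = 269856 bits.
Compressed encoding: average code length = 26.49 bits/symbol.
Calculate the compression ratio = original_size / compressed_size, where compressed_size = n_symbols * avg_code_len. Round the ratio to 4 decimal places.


original_size = n_symbols * orig_bits = 8433 * 32 = 269856 bits
compressed_size = n_symbols * avg_code_len = 8433 * 26.49 = 223390.17 bits
ratio = original_size / compressed_size = 269856 / 223390.17 = 1.208

Compression ratio = 1.208
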